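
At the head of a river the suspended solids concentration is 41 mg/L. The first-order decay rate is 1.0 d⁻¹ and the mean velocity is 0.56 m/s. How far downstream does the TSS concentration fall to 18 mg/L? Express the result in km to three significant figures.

From C = C₀·e^(−kt), t = ln(C₀/C)/k = ln(41/18)/1.0 = 0.8232/1.0 = 0.8232 d.
Distance = v·t = 0.56 m/s × 7.112e+04 s = 3.983e+04 m = 39.83 km.

39.8 km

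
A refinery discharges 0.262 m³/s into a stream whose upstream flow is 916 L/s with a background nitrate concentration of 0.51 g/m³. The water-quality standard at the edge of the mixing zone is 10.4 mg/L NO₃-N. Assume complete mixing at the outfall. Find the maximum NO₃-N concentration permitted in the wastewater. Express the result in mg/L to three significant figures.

916 L/s = 0.916 m³/s.
Mass balance: 10.4·1.178 = 0.262·Cₑ + 0.916·0.51.
Cₑ = (12.25 − 0.4672) / 0.262 = 44.98 mg/L.

45.0 mg/L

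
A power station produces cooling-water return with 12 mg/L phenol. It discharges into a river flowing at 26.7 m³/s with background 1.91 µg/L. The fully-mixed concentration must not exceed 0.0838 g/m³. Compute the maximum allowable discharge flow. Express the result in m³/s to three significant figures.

0.183 m³/s

1.91 µg/L = 0.00191 mg/L.
Mass balance at complete mixing: C_std·(Q_w + Q_r) = Q_w·C_e + Q_r·C_b.
Rearranging, Q_w = Q_r·(C_std − C_b)/(C_e − C_std) = 26.7·(0.0838 − 0.00191) / (12 − 0.0838) = 0.1835 m³/s.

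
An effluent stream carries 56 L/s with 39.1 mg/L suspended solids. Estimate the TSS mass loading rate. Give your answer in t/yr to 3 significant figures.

56 L/s = 0.056 m³/s.
Mass flux = Q·C = 0.056 m³/s × 39.1 g/m³ = 2.19 g/s.
= 2.19 g/s × 31.56 = 69.1 t/yr.

69.1 t/yr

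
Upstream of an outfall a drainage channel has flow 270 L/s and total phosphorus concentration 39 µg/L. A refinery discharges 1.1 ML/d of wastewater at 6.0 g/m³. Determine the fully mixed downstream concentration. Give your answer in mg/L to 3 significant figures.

1.1 ML/d = 0.01273 m³/s.
270 L/s = 0.27 m³/s.
39 µg/L = 0.039 mg/L.
By mass balance at complete mixing, C = (0.01273·6 + 0.27·0.039) / (0.01273 + 0.27) = 0.08692/0.2827 = 0.3074 mg/L.

0.307 mg/L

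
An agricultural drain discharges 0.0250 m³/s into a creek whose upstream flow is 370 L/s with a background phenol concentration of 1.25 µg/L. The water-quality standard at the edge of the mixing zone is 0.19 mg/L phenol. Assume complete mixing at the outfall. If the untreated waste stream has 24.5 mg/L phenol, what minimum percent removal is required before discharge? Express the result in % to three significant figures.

370 L/s = 0.37 m³/s.
1.25 µg/L = 0.00125 mg/L.
Mass balance: 0.19·0.395 = 0.025·Cₑ + 0.37·0.00125.
Cₑ = (0.07505 − 0.0004625) / 0.025 = 2.983 mg/L.
Required removal = 1 − 2.983/24.5 = 87.82 %.

87.8 %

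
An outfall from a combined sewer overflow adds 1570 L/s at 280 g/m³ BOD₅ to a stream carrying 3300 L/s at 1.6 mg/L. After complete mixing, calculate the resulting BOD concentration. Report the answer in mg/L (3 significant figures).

1570 L/s = 1.57 m³/s.
3300 L/s = 3.3 m³/s.
Flow-weighted mixing gives C = (1.57·280 + 3.3·1.6) / (1.57 + 3.3) = 444.9/4.87 = 91.35 mg/L.

91.4 mg/L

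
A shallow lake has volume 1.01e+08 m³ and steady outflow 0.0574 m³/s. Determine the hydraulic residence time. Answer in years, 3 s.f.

Q = 0.0574 m³/s × 3.156e+07 s/yr = 1.811e+06 m³/yr.
Hydraulic residence time τ = V/Q = 1.01e+08/1.811e+06 = 55.76 yr.

55.8 yr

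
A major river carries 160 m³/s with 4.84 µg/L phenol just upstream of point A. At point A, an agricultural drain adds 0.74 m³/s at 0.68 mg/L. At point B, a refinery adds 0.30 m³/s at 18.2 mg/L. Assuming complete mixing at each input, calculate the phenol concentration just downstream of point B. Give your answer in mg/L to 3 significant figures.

4.84 µg/L = 0.00484 mg/L.
After input A: C = (160·0.00484 + 0.74·0.68) / 160.7 = 0.007948 mg/L.
After input B: C = (160.7·0.007948 + 0.3·18.2) / 161 = 0.04184 mg/L.

0.0418 mg/L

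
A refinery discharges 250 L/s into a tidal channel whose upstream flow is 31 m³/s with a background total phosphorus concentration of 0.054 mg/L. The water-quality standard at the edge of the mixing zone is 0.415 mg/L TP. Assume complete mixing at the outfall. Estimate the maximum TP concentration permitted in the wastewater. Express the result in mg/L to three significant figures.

250 L/s = 0.25 m³/s.
Mass balance: 0.415·31.25 = 0.25·Cₑ + 31·0.054.
Cₑ = (12.97 − 1.674) / 0.25 = 45.18 mg/L.

45.2 mg/L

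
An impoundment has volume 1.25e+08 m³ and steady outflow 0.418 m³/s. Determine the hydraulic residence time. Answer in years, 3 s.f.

Q = 0.418 m³/s × 3.156e+07 s/yr = 1.319e+07 m³/yr.
Hydraulic residence time τ = V/Q = 1.25e+08/1.319e+07 = 9.476 yr.

9.48 yr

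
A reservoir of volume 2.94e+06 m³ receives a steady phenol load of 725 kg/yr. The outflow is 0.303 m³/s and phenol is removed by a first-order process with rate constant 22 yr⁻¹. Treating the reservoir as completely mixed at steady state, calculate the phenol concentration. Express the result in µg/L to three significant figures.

Outflow Q = 0.303 m³/s × 3.156e+07 s/yr = 9.562e+06 m³/yr.
Steady-state CSTR mass balance: W = Q·C + k·V·C, so C = W/(Q + kV).
Q + kV = 9.562e+06 + 22·2.94e+06 = 7.424e+07 m³/yr.
C = 725/7.424e+07 = 9.765e-06 kg/m³ = 0.009765 mg/L = 9.765 µg/L.

9.77 µg/L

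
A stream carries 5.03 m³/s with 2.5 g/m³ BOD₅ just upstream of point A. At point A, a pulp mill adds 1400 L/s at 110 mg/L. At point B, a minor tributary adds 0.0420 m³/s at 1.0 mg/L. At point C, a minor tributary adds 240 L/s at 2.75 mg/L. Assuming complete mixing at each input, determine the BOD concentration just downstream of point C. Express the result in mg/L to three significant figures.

1400 L/s = 1.4 m³/s.
After input A: C = (5.03·2.5 + 1.4·110) / 6.43 = 25.91 mg/L.
After input B: C = (6.43·25.91 + 0.042·1) / 6.472 = 25.74 mg/L.
240 L/s = 0.24 m³/s.
After input C: C = (6.472·25.74 + 0.24·2.75) / 6.712 = 24.92 mg/L.

24.9 mg/L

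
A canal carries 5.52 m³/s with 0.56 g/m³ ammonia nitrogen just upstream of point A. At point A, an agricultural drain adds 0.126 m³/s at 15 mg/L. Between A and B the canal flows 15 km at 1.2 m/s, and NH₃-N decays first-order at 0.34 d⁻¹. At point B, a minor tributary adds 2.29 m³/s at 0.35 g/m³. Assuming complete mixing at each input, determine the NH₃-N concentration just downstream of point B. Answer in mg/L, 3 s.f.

After input A: C = (5.52·0.56 + 0.126·15) / 5.646 = 0.8823 mg/L.
Over the 15 km reach to input B (t = 1.25e+04 s = 0.1447 d), decay gives C = 0.8823·exp(−0.34·0.1447) = 0.8399 mg/L.
After input B: C = (5.646·0.8399 + 2.29·0.35) / 7.936 = 0.6985 mg/L.

0.699 mg/L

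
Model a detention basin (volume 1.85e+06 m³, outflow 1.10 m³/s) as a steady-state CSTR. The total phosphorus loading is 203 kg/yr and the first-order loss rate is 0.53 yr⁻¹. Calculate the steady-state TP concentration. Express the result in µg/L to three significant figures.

Outflow Q = 1.10 m³/s × 3.156e+07 s/yr = 3.471e+07 m³/yr.
Steady-state CSTR mass balance: W = Q·C + k·V·C, so C = W/(Q + kV).
Q + kV = 3.471e+07 + 0.53·1.85e+06 = 3.569e+07 m³/yr.
C = 203/3.569e+07 = 5.687e-06 kg/m³ = 0.005687 mg/L = 5.687 µg/L.

5.69 µg/L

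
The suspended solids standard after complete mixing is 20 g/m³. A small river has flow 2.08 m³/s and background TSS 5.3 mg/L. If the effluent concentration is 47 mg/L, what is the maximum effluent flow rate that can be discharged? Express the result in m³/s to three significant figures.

1.13 m³/s

Mass balance at complete mixing: C_std·(Q_w + Q_r) = Q_w·C_e + Q_r·C_b.
Rearranging, Q_w = Q_r·(C_std − C_b)/(C_e − C_std) = 2.08·(20 − 5.3) / (47 − 20) = 1.132 m³/s.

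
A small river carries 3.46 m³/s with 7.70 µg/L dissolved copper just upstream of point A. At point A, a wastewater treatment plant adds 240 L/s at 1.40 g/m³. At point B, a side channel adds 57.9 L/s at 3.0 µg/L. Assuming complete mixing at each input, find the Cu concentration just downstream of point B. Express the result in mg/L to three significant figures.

0.0965 mg/L

7.70 µg/L = 0.0077 mg/L.
240 L/s = 0.24 m³/s.
After input A: C = (3.46·0.0077 + 0.24·1.4) / 3.7 = 0.09801 mg/L.
57.9 L/s = 0.0579 m³/s.
3.0 µg/L = 0.003 mg/L.
After input B: C = (3.7·0.09801 + 0.0579·0.003) / 3.758 = 0.09655 mg/L.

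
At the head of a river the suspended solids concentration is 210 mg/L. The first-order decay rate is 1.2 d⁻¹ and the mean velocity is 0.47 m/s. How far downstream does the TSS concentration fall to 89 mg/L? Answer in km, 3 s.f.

From C = C₀·e^(−kt), t = ln(C₀/C)/k = ln(210/89)/1.2 = 0.8585/1.2 = 0.7154 d.
Distance = v·t = 0.47 m/s × 6.181e+04 s = 2.905e+04 m = 29.05 km.

29.1 km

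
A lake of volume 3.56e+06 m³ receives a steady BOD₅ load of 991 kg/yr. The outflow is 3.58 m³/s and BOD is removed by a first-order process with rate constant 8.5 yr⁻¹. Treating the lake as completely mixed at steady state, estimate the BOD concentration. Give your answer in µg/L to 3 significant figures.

Outflow Q = 3.58 m³/s × 3.156e+07 s/yr = 1.13e+08 m³/yr.
Steady-state CSTR mass balance: W = Q·C + k·V·C, so C = W/(Q + kV).
Q + kV = 1.13e+08 + 8.5·3.56e+06 = 1.432e+08 m³/yr.
C = 991/1.432e+08 = 6.919e-06 kg/m³ = 0.006919 mg/L = 6.919 µg/L.

6.92 µg/L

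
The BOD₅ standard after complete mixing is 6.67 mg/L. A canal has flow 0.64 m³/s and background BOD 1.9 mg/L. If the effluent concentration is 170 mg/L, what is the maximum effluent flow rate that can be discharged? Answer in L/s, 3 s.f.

Mass balance at complete mixing: C_std·(Q_w + Q_r) = Q_w·C_e + Q_r·C_b.
Rearranging, Q_w = Q_r·(C_std − C_b)/(C_e − C_std) = 0.64·(6.67 − 1.9) / (170 − 6.67) = 0.01869 m³/s.
= 18.69 L/s.

18.7 L/s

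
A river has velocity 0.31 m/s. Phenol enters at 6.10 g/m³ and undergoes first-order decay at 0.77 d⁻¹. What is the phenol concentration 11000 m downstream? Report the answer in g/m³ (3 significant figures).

4.45 g/m³

Travel time t = 11000 m / 0.31 m/s = 1.1e+04/0.31 = 3.548e+04 s = 0.4107 d.
First-order decay: C = 6.10·exp(−0.77·0.4107) = 6.10·0.7289 = 4.446 g/m³.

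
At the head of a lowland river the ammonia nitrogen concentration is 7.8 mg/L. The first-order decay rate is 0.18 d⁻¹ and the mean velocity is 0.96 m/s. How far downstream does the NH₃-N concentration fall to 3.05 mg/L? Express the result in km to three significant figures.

433 km

From C = C₀·e^(−kt), t = ln(C₀/C)/k = ln(7.8/3.05)/0.18 = 0.939/0.18 = 5.217 d.
Distance = v·t = 0.96 m/s × 4.507e+05 s = 4.327e+05 m = 432.7 km.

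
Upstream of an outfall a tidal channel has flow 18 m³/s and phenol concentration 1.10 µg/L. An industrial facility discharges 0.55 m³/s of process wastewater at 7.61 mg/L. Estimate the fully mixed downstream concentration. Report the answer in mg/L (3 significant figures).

1.10 µg/L = 0.0011 mg/L.
Flow-weighted mixing gives C = (0.55·7.61 + 18·0.0011) / (0.55 + 18) = 4.205/18.55 = 0.2267 mg/L.

0.227 mg/L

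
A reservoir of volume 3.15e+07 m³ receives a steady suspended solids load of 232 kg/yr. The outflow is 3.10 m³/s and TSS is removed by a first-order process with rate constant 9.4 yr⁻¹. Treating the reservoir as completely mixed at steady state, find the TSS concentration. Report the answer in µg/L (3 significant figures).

Outflow Q = 3.10 m³/s × 3.156e+07 s/yr = 9.783e+07 m³/yr.
Steady-state CSTR mass balance: W = Q·C + k·V·C, so C = W/(Q + kV).
Q + kV = 9.783e+07 + 9.4·3.15e+07 = 3.939e+08 m³/yr.
C = 232/3.939e+08 = 5.889e-07 kg/m³ = 0.0005889 mg/L = 0.5889 µg/L.

0.589 µg/L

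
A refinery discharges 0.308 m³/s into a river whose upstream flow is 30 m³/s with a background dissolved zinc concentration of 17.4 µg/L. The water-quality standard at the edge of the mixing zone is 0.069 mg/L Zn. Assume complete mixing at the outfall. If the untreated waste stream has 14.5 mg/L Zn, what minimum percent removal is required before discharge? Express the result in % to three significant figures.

17.4 µg/L = 0.0174 mg/L.
Mass balance: 0.069·30.31 = 0.308·Cₑ + 30·0.0174.
Cₑ = (2.091 − 0.522) / 0.308 = 5.095 mg/L.
Required removal = 1 − 5.095/14.5 = 64.86 %.

64.9 %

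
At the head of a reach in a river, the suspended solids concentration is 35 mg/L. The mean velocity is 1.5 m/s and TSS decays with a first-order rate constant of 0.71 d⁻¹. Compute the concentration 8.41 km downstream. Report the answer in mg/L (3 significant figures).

Travel time t = 8.41 km / 1.5 m/s = 8410/1.5 = 5607 s = 0.06489 d.
First-order decay: C = 35·exp(−0.71·0.06489) = 35·0.955 = 33.42 mg/L.

33.4 mg/L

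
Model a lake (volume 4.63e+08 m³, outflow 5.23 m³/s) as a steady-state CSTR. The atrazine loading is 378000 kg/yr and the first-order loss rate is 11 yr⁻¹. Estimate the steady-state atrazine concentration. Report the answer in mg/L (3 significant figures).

Outflow Q = 5.23 m³/s × 3.156e+07 s/yr = 1.65e+08 m³/yr.
Steady-state CSTR mass balance: W = Q·C + k·V·C, so C = W/(Q + kV).
Q + kV = 1.65e+08 + 11·4.63e+08 = 5.258e+09 m³/yr.
C = 378000/5.258e+09 = 7.189e-05 kg/m³ = 0.07189 mg/L.

0.0719 mg/L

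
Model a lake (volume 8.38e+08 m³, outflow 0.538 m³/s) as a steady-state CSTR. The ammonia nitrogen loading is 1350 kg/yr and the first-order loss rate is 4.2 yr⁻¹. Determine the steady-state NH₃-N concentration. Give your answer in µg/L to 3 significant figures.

0.382 µg/L

Outflow Q = 0.538 m³/s × 3.156e+07 s/yr = 1.698e+07 m³/yr.
Steady-state CSTR mass balance: W = Q·C + k·V·C, so C = W/(Q + kV).
Q + kV = 1.698e+07 + 4.2·8.38e+08 = 3.537e+09 m³/yr.
C = 1350/3.537e+09 = 3.817e-07 kg/m³ = 0.0003817 mg/L = 0.3817 µg/L.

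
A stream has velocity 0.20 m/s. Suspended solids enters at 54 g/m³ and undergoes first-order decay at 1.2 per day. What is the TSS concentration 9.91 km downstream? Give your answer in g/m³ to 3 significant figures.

27.1 g/m³

Travel time t = 9.91 km / 0.20 m/s = 9910/0.20 = 4.955e+04 s = 0.5735 d.
First-order decay: C = 54·exp(−1.2·0.5735) = 54·0.5025 = 27.13 g/m³.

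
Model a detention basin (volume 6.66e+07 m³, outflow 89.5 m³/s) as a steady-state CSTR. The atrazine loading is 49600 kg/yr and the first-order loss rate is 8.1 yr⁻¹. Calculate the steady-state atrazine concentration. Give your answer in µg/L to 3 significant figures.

14.7 µg/L

Outflow Q = 89.5 m³/s × 3.156e+07 s/yr = 2.824e+09 m³/yr.
Steady-state CSTR mass balance: W = Q·C + k·V·C, so C = W/(Q + kV).
Q + kV = 2.824e+09 + 8.1·6.66e+07 = 3.364e+09 m³/yr.
C = 49600/3.364e+09 = 1.474e-05 kg/m³ = 0.01474 mg/L = 14.74 µg/L.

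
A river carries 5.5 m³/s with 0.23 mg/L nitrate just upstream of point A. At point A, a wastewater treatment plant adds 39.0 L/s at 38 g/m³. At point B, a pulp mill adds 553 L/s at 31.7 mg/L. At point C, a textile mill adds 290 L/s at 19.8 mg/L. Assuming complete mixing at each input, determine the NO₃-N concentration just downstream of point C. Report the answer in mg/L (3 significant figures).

39.0 L/s = 0.039 m³/s.
After input A: C = (5.5·0.23 + 0.039·38) / 5.539 = 0.4959 mg/L.
553 L/s = 0.553 m³/s.
After input B: C = (5.539·0.4959 + 0.553·31.7) / 6.092 = 3.328 mg/L.
290 L/s = 0.29 m³/s.
After input C: C = (6.092·3.328 + 0.29·19.8) / 6.382 = 4.077 mg/L.

4.08 mg/L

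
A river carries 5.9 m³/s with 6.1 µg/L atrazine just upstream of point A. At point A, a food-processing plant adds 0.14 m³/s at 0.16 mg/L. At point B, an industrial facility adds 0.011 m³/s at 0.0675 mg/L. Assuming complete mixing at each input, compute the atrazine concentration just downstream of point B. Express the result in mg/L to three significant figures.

6.1 µg/L = 0.0061 mg/L.
After input A: C = (5.9·0.0061 + 0.14·0.16) / 6.04 = 0.009667 mg/L.
After input B: C = (6.04·0.009667 + 0.011·0.0675) / 6.051 = 0.009772 mg/L.

0.00977 mg/L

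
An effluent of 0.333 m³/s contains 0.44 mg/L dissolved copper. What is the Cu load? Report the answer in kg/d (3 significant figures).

Mass flux = Q·C = 0.333 m³/s × 0.44 g/m³ = 0.1465 g/s.
= 0.1465 g/s × 86.4 = 12.66 kg/d.

12.7 kg/d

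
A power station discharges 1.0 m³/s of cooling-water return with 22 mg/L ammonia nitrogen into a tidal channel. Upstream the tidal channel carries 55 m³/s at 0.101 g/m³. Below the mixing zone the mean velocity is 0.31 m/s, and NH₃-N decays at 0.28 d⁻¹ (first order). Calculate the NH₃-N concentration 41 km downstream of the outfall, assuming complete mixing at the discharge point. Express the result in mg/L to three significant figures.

After complete mixing, C₀ = (1·22 + 55·0.101) / 56 = 0.4921 mg/L.
Travel time t = 4.1e+04 m / 0.31 m/s = 1.323e+05 s = 1.531 d.
C = 0.4921·exp(−0.28·1.531) = 0.4921·0.6514 = 0.3205 mg/L.

0.321 mg/L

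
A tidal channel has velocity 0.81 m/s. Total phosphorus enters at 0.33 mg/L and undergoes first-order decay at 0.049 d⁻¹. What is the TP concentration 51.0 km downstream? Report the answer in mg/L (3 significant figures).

Travel time t = 51.0 km / 0.81 m/s = 5.1e+04/0.81 = 6.296e+04 s = 0.7287 d.
First-order decay: C = 0.33·exp(−0.049·0.7287) = 0.33·0.9649 = 0.3184 mg/L.

0.318 mg/L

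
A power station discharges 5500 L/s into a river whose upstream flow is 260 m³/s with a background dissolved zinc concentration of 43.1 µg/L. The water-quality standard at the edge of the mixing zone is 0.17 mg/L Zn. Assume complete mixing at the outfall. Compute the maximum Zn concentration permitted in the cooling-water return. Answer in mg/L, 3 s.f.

5500 L/s = 5.5 m³/s.
43.1 µg/L = 0.0431 mg/L.
Mass balance: 0.17·265.5 = 5.5·Cₑ + 260·0.0431.
Cₑ = (45.14 − 11.21) / 5.5 = 6.169 mg/L.

6.17 mg/L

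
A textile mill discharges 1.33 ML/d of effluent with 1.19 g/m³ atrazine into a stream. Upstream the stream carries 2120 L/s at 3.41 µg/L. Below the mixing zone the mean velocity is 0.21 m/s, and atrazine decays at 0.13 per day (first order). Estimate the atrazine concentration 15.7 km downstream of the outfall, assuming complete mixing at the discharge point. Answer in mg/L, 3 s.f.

1.33 ML/d = 0.01539 m³/s.
2120 L/s = 2.12 m³/s.
3.41 µg/L = 0.00341 mg/L.
After complete mixing, C₀ = (0.01539·1.19 + 2.12·0.00341) / 2.135 = 0.01196 mg/L.
Travel time t = 1.57e+04 m / 0.21 m/s = 7.476e+04 s = 0.8653 d.
C = 0.01196·exp(−0.13·0.8653) = 0.01196·0.8936 = 0.01069 mg/L.

0.0107 mg/L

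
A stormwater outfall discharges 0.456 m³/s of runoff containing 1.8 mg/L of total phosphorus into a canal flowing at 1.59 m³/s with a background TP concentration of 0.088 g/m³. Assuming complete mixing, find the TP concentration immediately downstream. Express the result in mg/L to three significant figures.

0.470 mg/L

Conservation of mass across the mixing zone: C = (0.456·1.8 + 1.59·0.088) / (0.456 + 1.59) = 0.9607/2.046 = 0.4696 mg/L.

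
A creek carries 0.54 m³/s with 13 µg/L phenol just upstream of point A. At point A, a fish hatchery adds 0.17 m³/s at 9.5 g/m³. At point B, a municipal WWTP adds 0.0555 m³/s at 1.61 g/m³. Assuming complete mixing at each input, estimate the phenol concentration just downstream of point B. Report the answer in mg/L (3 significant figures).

2.24 mg/L

13 µg/L = 0.013 mg/L.
After input A: C = (0.54·0.013 + 0.17·9.5) / 0.71 = 2.285 mg/L.
After input B: C = (0.71·2.285 + 0.0555·1.61) / 0.7655 = 2.236 mg/L.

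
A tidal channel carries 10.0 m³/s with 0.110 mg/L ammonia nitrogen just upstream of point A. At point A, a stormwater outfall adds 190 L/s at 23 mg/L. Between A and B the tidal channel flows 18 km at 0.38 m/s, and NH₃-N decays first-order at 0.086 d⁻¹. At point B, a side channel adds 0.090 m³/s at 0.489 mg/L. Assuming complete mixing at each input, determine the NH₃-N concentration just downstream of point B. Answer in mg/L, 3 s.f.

0.512 mg/L

190 L/s = 0.19 m³/s.
After input A: C = (10·0.11 + 0.19·23) / 10.19 = 0.5368 mg/L.
Over the 18 km reach to input B (t = 4.737e+04 s = 0.5482 d), decay gives C = 0.5368·exp(−0.086·0.5482) = 0.5121 mg/L.
After input B: C = (10.19·0.5121 + 0.09·0.489) / 10.28 = 0.5119 mg/L.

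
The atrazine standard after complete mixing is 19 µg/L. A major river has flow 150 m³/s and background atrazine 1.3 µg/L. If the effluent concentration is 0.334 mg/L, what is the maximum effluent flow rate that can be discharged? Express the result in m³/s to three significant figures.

1.3 µg/L = 0.0013 mg/L.
19 µg/L = 0.019 mg/L.
Mass balance at complete mixing: C_std·(Q_w + Q_r) = Q_w·C_e + Q_r·C_b.
Rearranging, Q_w = Q_r·(C_std − C_b)/(C_e − C_std) = 150·(0.019 − 0.0013) / (0.334 − 0.019) = 8.429 m³/s.

8.43 m³/s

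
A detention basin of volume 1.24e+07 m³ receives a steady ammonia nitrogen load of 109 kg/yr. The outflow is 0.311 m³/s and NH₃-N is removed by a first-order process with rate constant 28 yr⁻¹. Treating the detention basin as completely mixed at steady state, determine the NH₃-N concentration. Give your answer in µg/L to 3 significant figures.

0.305 µg/L

Outflow Q = 0.311 m³/s × 3.156e+07 s/yr = 9.814e+06 m³/yr.
Steady-state CSTR mass balance: W = Q·C + k·V·C, so C = W/(Q + kV).
Q + kV = 9.814e+06 + 28·1.24e+07 = 3.57e+08 m³/yr.
C = 109/3.57e+08 = 3.053e-07 kg/m³ = 0.0003053 mg/L = 0.3053 µg/L.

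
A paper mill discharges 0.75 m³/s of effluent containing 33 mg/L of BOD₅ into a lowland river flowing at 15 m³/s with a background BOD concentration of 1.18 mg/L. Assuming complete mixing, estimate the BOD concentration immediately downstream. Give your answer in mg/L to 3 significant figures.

2.70 mg/L

By mass balance at complete mixing, C = (0.75·33 + 15·1.18) / (0.75 + 15) = 42.45/15.75 = 2.695 mg/L.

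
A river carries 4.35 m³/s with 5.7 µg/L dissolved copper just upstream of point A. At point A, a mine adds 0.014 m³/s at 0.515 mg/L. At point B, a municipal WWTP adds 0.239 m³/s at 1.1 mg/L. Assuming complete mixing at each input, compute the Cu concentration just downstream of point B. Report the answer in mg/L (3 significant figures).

5.7 µg/L = 0.0057 mg/L.
After input A: C = (4.35·0.0057 + 0.014·0.515) / 4.364 = 0.007334 mg/L.
After input B: C = (4.364·0.007334 + 0.239·1.1) / 4.603 = 0.06407 mg/L.

0.0641 mg/L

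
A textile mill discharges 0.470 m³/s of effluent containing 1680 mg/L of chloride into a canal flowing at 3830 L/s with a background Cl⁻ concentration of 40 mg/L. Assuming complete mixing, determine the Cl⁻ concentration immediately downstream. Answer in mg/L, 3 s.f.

219 mg/L

3830 L/s = 3.83 m³/s.
Conservation of mass across the mixing zone: C = (0.47·1680 + 3.83·40) / (0.47 + 3.83) = 942.8/4.3 = 219.3 mg/L.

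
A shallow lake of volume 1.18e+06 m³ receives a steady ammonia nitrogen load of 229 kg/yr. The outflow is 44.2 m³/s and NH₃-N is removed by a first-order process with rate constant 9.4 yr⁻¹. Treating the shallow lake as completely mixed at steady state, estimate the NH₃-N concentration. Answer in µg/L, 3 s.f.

0.163 µg/L

Outflow Q = 44.2 m³/s × 3.156e+07 s/yr = 1.395e+09 m³/yr.
Steady-state CSTR mass balance: W = Q·C + k·V·C, so C = W/(Q + kV).
Q + kV = 1.395e+09 + 9.4·1.18e+06 = 1.406e+09 m³/yr.
C = 229/1.406e+09 = 1.629e-07 kg/m³ = 0.0001629 mg/L = 0.1629 µg/L.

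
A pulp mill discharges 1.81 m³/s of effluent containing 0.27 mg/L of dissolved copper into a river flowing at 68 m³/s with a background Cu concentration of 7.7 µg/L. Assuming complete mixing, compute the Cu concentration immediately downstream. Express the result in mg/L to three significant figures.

7.7 µg/L = 0.0077 mg/L.
By mass balance at complete mixing, C = (1.81·0.27 + 68·0.0077) / (1.81 + 68) = 1.012/69.81 = 0.0145 mg/L.

0.0145 mg/L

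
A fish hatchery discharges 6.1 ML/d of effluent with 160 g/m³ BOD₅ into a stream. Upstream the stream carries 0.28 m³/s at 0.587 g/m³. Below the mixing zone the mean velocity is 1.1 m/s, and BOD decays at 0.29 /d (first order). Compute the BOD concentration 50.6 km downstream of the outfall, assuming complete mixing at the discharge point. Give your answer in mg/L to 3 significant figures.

28.0 mg/L

6.1 ML/d = 0.0706 m³/s.
After complete mixing, C₀ = (0.0706·160 + 0.28·0.587) / 0.3506 = 32.69 mg/L.
Travel time t = 5.06e+04 m / 1.1 m/s = 4.6e+04 s = 0.5324 d.
C = 32.69·exp(−0.29·0.5324) = 32.69·0.8569 = 28.01 mg/L.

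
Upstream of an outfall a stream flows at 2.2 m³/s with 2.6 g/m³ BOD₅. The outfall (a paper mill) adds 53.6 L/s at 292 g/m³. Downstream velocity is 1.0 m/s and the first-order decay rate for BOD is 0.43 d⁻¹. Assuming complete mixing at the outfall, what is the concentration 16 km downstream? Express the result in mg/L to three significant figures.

8.76 mg/L

53.6 L/s = 0.0536 m³/s.
After complete mixing, C₀ = (0.0536·292 + 2.2·2.6) / 2.254 = 9.483 mg/L.
Travel time t = 1.6e+04 m / 1.0 m/s = 1.6e+04 s = 0.1852 d.
C = 9.483·exp(−0.43·0.1852) = 9.483·0.9235 = 8.757 mg/L.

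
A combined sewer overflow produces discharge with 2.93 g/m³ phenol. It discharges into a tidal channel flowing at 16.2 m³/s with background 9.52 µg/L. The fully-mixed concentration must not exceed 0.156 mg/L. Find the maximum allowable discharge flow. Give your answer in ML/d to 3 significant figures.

73.9 ML/d

9.52 µg/L = 0.00952 mg/L.
Mass balance at complete mixing: C_std·(Q_w + Q_r) = Q_w·C_e + Q_r·C_b.
Rearranging, Q_w = Q_r·(C_std − C_b)/(C_e − C_std) = 16.2·(0.156 − 0.00952) / (2.93 − 0.156) = 0.8554 m³/s.
= 73.91 ML/d.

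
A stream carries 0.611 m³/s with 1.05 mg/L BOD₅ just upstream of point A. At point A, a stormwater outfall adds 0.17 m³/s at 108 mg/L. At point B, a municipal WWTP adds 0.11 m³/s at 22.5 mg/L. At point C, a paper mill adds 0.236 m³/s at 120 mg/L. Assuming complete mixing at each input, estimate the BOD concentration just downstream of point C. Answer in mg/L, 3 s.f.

After input A: C = (0.611·1.05 + 0.17·108) / 0.781 = 24.33 mg/L.
After input B: C = (0.781·24.33 + 0.11·22.5) / 0.891 = 24.1 mg/L.
After input C: C = (0.891·24.1 + 0.236·120) / 1.127 = 44.19 mg/L.

44.2 mg/L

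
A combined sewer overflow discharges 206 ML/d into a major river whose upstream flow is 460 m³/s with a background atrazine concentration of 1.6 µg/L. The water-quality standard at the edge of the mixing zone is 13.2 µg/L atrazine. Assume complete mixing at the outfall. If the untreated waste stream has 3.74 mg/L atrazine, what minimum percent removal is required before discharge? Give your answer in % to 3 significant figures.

206 ML/d = 2.384 m³/s.
1.6 µg/L = 0.0016 mg/L.
13.2 µg/L = 0.0132 mg/L.
Mass balance: 0.0132·462.4 = 2.384·Cₑ + 460·0.0016.
Cₑ = (6.103 − 0.736) / 2.384 = 2.251 mg/L.
Required removal = 1 − 2.251/3.74 = 39.81 %.

39.8 %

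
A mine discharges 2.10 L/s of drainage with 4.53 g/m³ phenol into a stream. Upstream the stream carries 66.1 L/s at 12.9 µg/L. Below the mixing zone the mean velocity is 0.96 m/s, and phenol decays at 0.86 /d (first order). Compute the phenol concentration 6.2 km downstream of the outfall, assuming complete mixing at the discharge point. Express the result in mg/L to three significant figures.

2.10 L/s = 0.0021 m³/s.
66.1 L/s = 0.0661 m³/s.
12.9 µg/L = 0.0129 mg/L.
After complete mixing, C₀ = (0.0021·4.53 + 0.0661·0.0129) / 0.0682 = 0.152 mg/L.
Travel time t = 6200 m / 0.96 m/s = 6458 s = 0.07475 d.
C = 0.152·exp(−0.86·0.07475) = 0.152·0.9377 = 0.1425 mg/L.

0.143 mg/L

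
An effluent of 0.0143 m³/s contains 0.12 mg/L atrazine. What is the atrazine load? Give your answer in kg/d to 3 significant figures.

Mass flux = Q·C = 0.0143 m³/s × 0.12 g/m³ = 0.001716 g/s.
= 0.001716 g/s × 86.4 = 0.1483 kg/d.

0.148 kg/d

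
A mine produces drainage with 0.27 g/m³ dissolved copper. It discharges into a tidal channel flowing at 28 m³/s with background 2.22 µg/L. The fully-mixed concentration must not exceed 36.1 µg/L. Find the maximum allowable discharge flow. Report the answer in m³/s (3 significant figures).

2.22 µg/L = 0.00222 mg/L.
36.1 µg/L = 0.0361 mg/L.
Mass balance at complete mixing: C_std·(Q_w + Q_r) = Q_w·C_e + Q_r·C_b.
Rearranging, Q_w = Q_r·(C_std − C_b)/(C_e − C_std) = 28·(0.0361 − 0.00222) / (0.27 − 0.0361) = 4.056 m³/s.

4.06 m³/s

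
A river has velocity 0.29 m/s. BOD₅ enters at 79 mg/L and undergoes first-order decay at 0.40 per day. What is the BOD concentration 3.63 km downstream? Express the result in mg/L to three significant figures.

Travel time t = 3.63 km / 0.29 m/s = 3630/0.29 = 1.252e+04 s = 0.1449 d.
First-order decay: C = 79·exp(−0.40·0.1449) = 79·0.9437 = 74.55 mg/L.

74.6 mg/L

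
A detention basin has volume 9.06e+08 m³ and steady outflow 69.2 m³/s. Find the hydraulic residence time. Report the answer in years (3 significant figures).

0.415 yr

Q = 69.2 m³/s × 3.156e+07 s/yr = 2.184e+09 m³/yr.
Hydraulic residence time τ = V/Q = 9.06e+08/2.184e+09 = 0.4149 yr.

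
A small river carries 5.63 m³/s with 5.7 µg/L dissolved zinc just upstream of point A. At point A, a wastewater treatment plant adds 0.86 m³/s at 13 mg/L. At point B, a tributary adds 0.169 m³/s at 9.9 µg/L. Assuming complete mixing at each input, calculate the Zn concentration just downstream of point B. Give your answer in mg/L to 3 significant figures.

5.7 µg/L = 0.0057 mg/L.
After input A: C = (5.63·0.0057 + 0.86·13) / 6.49 = 1.728 mg/L.
9.9 µg/L = 0.0099 mg/L.
After input B: C = (6.49·1.728 + 0.169·0.0099) / 6.659 = 1.684 mg/L.

1.68 mg/L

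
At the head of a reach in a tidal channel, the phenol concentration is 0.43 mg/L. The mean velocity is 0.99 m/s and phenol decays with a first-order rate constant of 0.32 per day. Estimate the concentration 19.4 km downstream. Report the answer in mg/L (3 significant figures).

0.400 mg/L

Travel time t = 19.4 km / 0.99 m/s = 1.94e+04/0.99 = 1.96e+04 s = 0.2268 d.
First-order decay: C = 0.43·exp(−0.32·0.2268) = 0.43·0.93 = 0.3999 mg/L.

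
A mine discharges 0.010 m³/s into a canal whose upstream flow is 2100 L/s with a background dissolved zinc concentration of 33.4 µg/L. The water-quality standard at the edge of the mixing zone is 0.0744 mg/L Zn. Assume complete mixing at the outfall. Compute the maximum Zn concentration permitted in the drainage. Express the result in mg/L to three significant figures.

2100 L/s = 2.1 m³/s.
33.4 µg/L = 0.0334 mg/L.
Mass balance: 0.0744·2.11 = 0.01·Cₑ + 2.1·0.0334.
Cₑ = (0.157 − 0.07014) / 0.01 = 8.684 mg/L.

8.68 mg/L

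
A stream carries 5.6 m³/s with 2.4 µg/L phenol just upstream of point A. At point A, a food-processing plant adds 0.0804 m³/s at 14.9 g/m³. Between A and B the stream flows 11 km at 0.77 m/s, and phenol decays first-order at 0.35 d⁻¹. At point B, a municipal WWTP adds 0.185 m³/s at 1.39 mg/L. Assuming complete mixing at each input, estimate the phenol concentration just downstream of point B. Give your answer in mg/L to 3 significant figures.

2.4 µg/L = 0.0024 mg/L.
After input A: C = (5.6·0.0024 + 0.0804·14.9) / 5.68 = 0.2133 mg/L.
Over the 11 km reach to input B (t = 1.429e+04 s = 0.1653 d), decay gives C = 0.2133·exp(−0.35·0.1653) = 0.2013 mg/L.
After input B: C = (5.68·0.2013 + 0.185·1.39) / 5.865 = 0.2388 mg/L.

0.239 mg/L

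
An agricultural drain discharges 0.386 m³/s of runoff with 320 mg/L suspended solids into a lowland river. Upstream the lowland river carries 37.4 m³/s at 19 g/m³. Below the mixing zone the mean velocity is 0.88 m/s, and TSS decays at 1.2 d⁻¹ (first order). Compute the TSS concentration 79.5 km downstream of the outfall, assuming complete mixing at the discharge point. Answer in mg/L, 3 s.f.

After complete mixing, C₀ = (0.386·320 + 37.4·19) / 37.79 = 22.07 mg/L.
Travel time t = 7.95e+04 m / 0.88 m/s = 9.034e+04 s = 1.046 d.
C = 22.07·exp(−1.2·1.046) = 22.07·0.2852 = 6.295 mg/L.

6.29 mg/L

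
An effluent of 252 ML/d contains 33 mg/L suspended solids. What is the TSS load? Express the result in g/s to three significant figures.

96.2 g/s

252 ML/d = 2.917 m³/s.
Mass flux = Q·C = 2.917 m³/s × 33 g/m³ = 96.25 g/s.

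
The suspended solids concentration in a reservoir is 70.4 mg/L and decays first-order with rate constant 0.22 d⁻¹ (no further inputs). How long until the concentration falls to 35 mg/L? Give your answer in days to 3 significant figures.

t = ln(C₀/C)/k = ln(70.4/35)/0.22 = 0.6988/0.22 = 3.177 d.

3.18 d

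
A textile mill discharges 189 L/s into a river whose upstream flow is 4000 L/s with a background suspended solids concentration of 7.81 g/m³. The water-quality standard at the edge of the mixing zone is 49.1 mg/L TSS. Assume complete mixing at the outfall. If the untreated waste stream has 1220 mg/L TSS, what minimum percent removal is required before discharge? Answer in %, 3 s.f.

189 L/s = 0.189 m³/s.
4000 L/s = 4 m³/s.
Mass balance: 49.1·4.189 = 0.189·Cₑ + 4·7.81.
Cₑ = (205.7 − 31.24) / 0.189 = 923 mg/L.
Required removal = 1 − 923/1220 = 24.35 %.

24.3 %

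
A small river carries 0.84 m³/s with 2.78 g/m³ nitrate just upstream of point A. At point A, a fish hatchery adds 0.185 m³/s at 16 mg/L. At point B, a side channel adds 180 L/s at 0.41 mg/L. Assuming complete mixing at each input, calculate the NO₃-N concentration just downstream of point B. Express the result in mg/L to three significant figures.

4.46 mg/L

After input A: C = (0.84·2.78 + 0.185·16) / 1.025 = 5.166 mg/L.
180 L/s = 0.18 m³/s.
After input B: C = (1.025·5.166 + 0.18·0.41) / 1.205 = 4.456 mg/L.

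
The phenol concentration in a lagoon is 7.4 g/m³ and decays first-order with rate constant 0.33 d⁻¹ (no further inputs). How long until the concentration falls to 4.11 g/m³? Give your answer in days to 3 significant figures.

1.78 d

t = ln(C₀/C)/k = ln(7.4/4.11)/0.33 = 0.5881/0.33 = 1.782 d.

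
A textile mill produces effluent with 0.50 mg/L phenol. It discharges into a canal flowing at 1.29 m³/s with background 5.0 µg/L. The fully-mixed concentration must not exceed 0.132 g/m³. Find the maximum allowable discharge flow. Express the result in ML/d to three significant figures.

38.5 ML/d

5.0 µg/L = 0.005 mg/L.
Mass balance at complete mixing: C_std·(Q_w + Q_r) = Q_w·C_e + Q_r·C_b.
Rearranging, Q_w = Q_r·(C_std − C_b)/(C_e − C_std) = 1.29·(0.132 − 0.005) / (0.5 − 0.132) = 0.4452 m³/s.
= 38.46 ML/d.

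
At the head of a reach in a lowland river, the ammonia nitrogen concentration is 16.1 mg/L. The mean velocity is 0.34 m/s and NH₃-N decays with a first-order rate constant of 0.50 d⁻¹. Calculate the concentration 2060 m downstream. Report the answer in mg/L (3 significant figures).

Travel time t = 2060 m / 0.34 m/s = 2060/0.34 = 6059 s = 0.07013 d.
First-order decay: C = 16.1·exp(−0.50·0.07013) = 16.1·0.9655 = 15.55 mg/L.

15.5 mg/L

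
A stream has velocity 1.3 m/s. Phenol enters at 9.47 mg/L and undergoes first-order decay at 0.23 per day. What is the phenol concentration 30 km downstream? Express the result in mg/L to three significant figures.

Travel time t = 30 km / 1.3 m/s = 3e+04/1.3 = 2.308e+04 s = 0.2671 d.
First-order decay: C = 9.47·exp(−0.23·0.2671) = 9.47·0.9404 = 8.906 mg/L.

8.91 mg/L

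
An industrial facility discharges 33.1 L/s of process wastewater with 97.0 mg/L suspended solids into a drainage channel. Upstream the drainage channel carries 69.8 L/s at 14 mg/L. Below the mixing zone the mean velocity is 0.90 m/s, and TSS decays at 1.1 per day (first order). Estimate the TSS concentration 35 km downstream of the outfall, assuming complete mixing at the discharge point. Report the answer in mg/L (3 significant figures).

33.1 L/s = 0.0331 m³/s.
69.8 L/s = 0.0698 m³/s.
After complete mixing, C₀ = (0.0331·97 + 0.0698·14) / 0.1029 = 40.7 mg/L.
Travel time t = 3.5e+04 m / 0.90 m/s = 3.889e+04 s = 0.4501 d.
C = 40.7·exp(−1.1·0.4501) = 40.7·0.6095 = 24.81 mg/L.

24.8 mg/L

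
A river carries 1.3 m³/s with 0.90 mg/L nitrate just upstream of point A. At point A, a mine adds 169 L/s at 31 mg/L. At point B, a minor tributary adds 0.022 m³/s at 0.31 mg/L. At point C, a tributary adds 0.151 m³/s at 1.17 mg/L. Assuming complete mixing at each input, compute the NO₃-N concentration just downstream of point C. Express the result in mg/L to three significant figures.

4.01 mg/L

169 L/s = 0.169 m³/s.
After input A: C = (1.3·0.9 + 0.169·31) / 1.469 = 4.363 mg/L.
After input B: C = (1.469·4.363 + 0.022·0.31) / 1.491 = 4.303 mg/L.
After input C: C = (1.491·4.303 + 0.151·1.17) / 1.642 = 4.015 mg/L.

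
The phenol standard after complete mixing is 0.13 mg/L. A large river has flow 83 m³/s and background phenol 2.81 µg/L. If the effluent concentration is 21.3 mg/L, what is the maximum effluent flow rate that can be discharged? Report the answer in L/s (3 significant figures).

2.81 µg/L = 0.00281 mg/L.
Mass balance at complete mixing: C_std·(Q_w + Q_r) = Q_w·C_e + Q_r·C_b.
Rearranging, Q_w = Q_r·(C_std − C_b)/(C_e − C_std) = 83·(0.13 − 0.00281) / (21.3 − 0.13) = 0.4987 m³/s.
= 498.7 L/s.

499 L/s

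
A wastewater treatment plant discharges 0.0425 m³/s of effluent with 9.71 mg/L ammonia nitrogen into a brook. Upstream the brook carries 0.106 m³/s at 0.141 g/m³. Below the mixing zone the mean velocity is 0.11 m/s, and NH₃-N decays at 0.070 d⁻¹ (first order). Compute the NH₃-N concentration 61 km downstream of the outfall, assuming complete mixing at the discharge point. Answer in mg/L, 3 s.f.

After complete mixing, C₀ = (0.0425·9.71 + 0.106·0.141) / 0.1485 = 2.88 mg/L.
Travel time t = 6.1e+04 m / 0.11 m/s = 5.545e+05 s = 6.418 d.
C = 2.88·exp(−0.070·6.418) = 2.88·0.6381 = 1.837 mg/L.

1.84 mg/L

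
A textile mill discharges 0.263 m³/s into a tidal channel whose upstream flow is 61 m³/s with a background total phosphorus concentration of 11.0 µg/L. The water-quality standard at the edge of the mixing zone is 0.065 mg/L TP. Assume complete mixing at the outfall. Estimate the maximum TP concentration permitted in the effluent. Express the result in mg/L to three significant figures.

12.6 mg/L

11.0 µg/L = 0.011 mg/L.
Mass balance: 0.065·61.26 = 0.263·Cₑ + 61·0.011.
Cₑ = (3.982 − 0.671) / 0.263 = 12.59 mg/L.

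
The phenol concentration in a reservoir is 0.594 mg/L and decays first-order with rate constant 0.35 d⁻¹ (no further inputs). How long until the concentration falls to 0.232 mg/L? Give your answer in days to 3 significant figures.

2.69 d

t = ln(C₀/C)/k = ln(0.594/0.232)/0.35 = 0.9401/0.35 = 2.686 d.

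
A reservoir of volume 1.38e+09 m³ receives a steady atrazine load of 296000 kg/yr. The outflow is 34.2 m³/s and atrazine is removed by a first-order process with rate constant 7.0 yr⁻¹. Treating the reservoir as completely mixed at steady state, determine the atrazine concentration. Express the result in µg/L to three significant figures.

27.6 µg/L

Outflow Q = 34.2 m³/s × 3.156e+07 s/yr = 1.079e+09 m³/yr.
Steady-state CSTR mass balance: W = Q·C + k·V·C, so C = W/(Q + kV).
Q + kV = 1.079e+09 + 7.0·1.38e+09 = 1.074e+10 m³/yr.
C = 296000/1.074e+10 = 2.756e-05 kg/m³ = 0.02756 mg/L = 27.56 µg/L.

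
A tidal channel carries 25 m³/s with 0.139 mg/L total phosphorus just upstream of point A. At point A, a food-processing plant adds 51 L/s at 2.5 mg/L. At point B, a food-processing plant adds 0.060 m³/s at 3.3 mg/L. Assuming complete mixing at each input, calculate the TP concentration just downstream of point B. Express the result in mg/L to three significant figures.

0.151 mg/L

51 L/s = 0.051 m³/s.
After input A: C = (25·0.139 + 0.051·2.5) / 25.05 = 0.1438 mg/L.
After input B: C = (25.05·0.1438 + 0.06·3.3) / 25.11 = 0.1513 mg/L.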